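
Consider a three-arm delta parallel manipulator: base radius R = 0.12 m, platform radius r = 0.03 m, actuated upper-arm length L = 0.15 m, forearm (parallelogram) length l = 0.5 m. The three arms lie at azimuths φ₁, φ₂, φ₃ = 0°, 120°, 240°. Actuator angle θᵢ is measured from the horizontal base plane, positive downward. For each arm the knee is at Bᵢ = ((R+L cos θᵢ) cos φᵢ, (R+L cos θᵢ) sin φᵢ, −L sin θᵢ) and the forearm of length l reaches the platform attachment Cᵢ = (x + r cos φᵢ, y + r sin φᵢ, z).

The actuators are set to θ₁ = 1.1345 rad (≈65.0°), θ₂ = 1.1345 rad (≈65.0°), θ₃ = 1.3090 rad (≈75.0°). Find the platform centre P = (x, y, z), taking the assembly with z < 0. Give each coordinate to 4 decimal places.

(0.0188, 0.0325, -0.6164)

arm 1 at φ=0.0°: ρ1 = 0.1534;  S1 = (0.1534, 0.0000, -0.1359)
S2 = (0.1534·cos120.0°, 0.1534·sin120.0°, -0.1359) = (-0.0767, 0.1328, -0.1359)
S3 = (0.1288·cos240.0°, 0.1288·sin240.0°, -0.1449) = (-0.0644, -0.1116, -0.1449)
subtract pairs → two planes through P
plane₁₂: -0.4602x+0.2657y+0.0000z = 0.0000
det = 0.2184;  x = 0.0054+-0.0218z,  y = 0.0093+-0.0377z
into |P−S₁|² = l²: 1.0019z² + 0.2776z + -0.2095 = 0;  Δ = 0.9168;  z = -0.6164 or 0.3393 → z<0 root = -0.6164
x = 0.0188, y = 0.0325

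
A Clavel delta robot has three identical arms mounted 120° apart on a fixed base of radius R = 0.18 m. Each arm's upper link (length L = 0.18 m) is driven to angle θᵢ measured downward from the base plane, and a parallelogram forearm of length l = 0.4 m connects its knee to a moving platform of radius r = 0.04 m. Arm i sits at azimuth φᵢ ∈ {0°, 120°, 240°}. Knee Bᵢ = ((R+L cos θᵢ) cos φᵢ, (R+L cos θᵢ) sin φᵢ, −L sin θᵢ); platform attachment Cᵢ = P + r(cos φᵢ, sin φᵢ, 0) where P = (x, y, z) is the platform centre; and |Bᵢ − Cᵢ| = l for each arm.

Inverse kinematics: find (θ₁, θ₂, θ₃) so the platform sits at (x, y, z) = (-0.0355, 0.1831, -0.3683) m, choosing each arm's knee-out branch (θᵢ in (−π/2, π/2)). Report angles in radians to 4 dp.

θ₁ = 0.9599, θ₂ = -0.0001, θ₃ = 1.3087

rotate P by −φ1: (-0.0355, 0.1831, -0.3683)
  e−x'=0.1755;  (l²−L²−(e−x')²−y'²−z²)/2L = -0.2010
  γ=atan2(-0.3683,0.1755)=-1.1261;  ψ=arccos(-0.4927)=2.0860;  θ1=γ+ψ≈0.9599
φ2=120.0° → target in arm frame (0.1763, -0.0608)
  A=-0.0363, B=-0.3683, C=(l²−L²−A²−y'²−z²)/(2L)=-0.0363
  √(A²+B²)=0.3701;  θ2 = -1.6691+1.6690 ≈ -0.0001
φ3=240.0° → target in arm frame (-0.1408, -0.1223)
  e−x'=0.2808;  (l²−L²−(e−x')²−y'²−z²)/2L = -0.2829
  θ3 = atan2(B,A) + arccos(C/0.4631) = 1.3087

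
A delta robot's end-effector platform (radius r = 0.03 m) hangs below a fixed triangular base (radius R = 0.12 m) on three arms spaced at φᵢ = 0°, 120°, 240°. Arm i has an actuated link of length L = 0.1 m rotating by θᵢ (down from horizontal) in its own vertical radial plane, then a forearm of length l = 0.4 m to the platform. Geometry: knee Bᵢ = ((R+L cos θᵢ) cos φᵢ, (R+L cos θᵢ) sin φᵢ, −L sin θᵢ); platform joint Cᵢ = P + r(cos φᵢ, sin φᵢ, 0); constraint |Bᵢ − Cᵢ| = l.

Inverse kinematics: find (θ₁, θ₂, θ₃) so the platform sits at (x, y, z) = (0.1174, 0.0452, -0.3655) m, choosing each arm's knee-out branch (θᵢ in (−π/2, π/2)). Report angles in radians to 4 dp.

arm 1 (φ=0.0°): x'=0.1174, y'=0.0452
  A cos θ + B sin θ = C:  -0.0274·cos θ + -0.3655·sin θ = 0.0681
  √(A²+B²)=0.3665;  θ1 = -1.6456+1.3840 ≈ -0.2617
arm 2 (φ=120.0°): x'=-0.0196, y'=-0.1243
  A cos θ + B sin θ = C:  0.1096·cos θ + -0.3655·sin θ = -0.0552
  √(A²+B²)=0.3816;  θ2 = -1.2796+1.7159 ≈ 0.4363
arm 3 (φ=240.0°): x'=-0.0978, y'=0.0791
  e−x'=0.1878;  (l²−L²−(e−x')²−y'²−z²)/2L = -0.1256
  γ=atan2(-0.3655,0.1878)=-1.0961;  ψ=arccos(-0.3057)=1.8815;  θ3=γ+ψ≈0.7854

θ₁ = -0.2617, θ₂ = 0.4363, θ₃ = 0.7854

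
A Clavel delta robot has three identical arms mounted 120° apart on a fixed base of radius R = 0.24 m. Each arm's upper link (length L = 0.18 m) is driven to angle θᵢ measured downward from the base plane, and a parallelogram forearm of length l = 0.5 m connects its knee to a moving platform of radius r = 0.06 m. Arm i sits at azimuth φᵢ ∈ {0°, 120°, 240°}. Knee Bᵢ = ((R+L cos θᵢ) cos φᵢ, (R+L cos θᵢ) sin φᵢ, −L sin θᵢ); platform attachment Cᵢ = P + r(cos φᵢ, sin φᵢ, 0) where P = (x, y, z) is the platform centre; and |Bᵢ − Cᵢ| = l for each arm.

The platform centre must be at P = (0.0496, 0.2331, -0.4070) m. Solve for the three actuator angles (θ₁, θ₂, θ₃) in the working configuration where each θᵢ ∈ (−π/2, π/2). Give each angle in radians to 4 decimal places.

θ₁ = 0.4364, θ₂ = -0.1747, θ₃ = 1.3961

rotate P by −φ1: (0.0496, 0.2331, -0.4070)
  A cos θ + B sin θ = C:  0.1304·cos θ + -0.4070·sin θ = -0.0539
  γ=atan2(-0.4070,0.1304)=-1.2607;  ψ=arccos(-0.1260)=1.6972;  θ1=γ+ψ≈0.4364
φ2=120.0° → target in arm frame (0.1771, -0.1595)
  A=0.0029, B=-0.4070, C=(l²−L²−A²−y'²−z²)/(2L)=0.0736
  √(A²+B²)=0.4070;  θ2 = -1.5636+1.3889 ≈ -0.1747
arm 3 (φ=240.0°): x'=-0.2267, y'=-0.0736
  e−x'=0.4067;  (l²−L²−(e−x')²−y'²−z²)/2L = -0.3301
  θ3 = atan2(B,A) + arccos(C/0.5754) = 1.3961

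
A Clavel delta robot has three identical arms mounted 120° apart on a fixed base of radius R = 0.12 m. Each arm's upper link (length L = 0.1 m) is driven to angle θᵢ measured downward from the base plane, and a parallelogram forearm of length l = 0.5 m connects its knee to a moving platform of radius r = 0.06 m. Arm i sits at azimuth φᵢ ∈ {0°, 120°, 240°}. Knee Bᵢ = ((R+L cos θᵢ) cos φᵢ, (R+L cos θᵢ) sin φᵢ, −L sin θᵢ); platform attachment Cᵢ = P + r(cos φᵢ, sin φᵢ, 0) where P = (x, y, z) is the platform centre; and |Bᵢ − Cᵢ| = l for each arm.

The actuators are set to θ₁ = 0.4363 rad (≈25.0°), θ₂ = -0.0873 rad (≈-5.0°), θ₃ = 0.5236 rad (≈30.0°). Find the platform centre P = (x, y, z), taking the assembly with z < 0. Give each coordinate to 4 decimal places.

φ1=0.0°: virtual centre (0.1506, 0.0000, -0.0423), radius l
S2 = (0.1596·cos120.0°, 0.1596·sin120.0°, 0.0087) = (-0.0798, 0.1382, 0.0087)
S3 = (0.1466·cos240.0°, 0.1466·sin240.0°, -0.0500) = (-0.0733, -0.1270, -0.0500)
eliminate P² terms by subtracting sphere 1 from 2 and 3
plane₁₂: -0.4609x+0.2765y+0.1020z = 0.0011
Cramer: x(z) = -0.0006+0.0897z;  y(z) = 0.0029-0.2192z
sphere 1 gives Az²+Bz+C=0 with A=1.0561, B=0.0561, C=-0.2253;  B²−4AC=0.9551;  roots -0.4892, 0.4361;  negative root z = -0.4892
x = -0.0445, y = 0.1102

(-0.0445, 0.1102, -0.4892)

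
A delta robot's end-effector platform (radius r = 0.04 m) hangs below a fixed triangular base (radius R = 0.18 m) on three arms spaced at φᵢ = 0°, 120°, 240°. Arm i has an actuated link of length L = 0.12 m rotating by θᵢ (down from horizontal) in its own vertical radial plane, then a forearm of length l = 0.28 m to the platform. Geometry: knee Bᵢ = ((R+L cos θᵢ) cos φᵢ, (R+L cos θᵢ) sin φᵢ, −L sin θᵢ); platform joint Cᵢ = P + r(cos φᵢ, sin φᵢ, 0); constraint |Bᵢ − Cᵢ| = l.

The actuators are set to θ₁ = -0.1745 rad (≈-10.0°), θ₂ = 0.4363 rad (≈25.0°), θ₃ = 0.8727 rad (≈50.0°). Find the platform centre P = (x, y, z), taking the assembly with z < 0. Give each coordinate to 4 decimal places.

(0.0512, 0.0299, -0.1654)

arm 1 at φ=0.0°: (R−r)+L cos θ1 = 0.2582;  O1 = (0.2582, 0.0000, 0.0208)
O2 = (0.2488·cos120.0°, 0.2488·sin120.0°, -0.0507) = (-0.1244, 0.2154, -0.0507)
φ3=240.0°: virtual centre (-0.1086, -0.1880, -0.0919), radius l
|O₂|²−|O₁|² = -0.0026;  |O₃|²−|O₁|² = -0.0115
linear system: -0.7651x+0.4309y = -0.0026−-0.1431z; -0.7335x+-0.3761y = -0.0115−-0.2255z
Cramer: x(z) = 0.0098-0.2501z;  y(z) = 0.0114-0.1120z
sphere 1 gives Az²+Bz+C=0 with A=1.0751, B=0.0800, C=-0.0162;  B²−4AC=0.0759;  roots -0.1654, 0.0909;  negative root z = -0.1654
x = 0.0512, y = 0.0299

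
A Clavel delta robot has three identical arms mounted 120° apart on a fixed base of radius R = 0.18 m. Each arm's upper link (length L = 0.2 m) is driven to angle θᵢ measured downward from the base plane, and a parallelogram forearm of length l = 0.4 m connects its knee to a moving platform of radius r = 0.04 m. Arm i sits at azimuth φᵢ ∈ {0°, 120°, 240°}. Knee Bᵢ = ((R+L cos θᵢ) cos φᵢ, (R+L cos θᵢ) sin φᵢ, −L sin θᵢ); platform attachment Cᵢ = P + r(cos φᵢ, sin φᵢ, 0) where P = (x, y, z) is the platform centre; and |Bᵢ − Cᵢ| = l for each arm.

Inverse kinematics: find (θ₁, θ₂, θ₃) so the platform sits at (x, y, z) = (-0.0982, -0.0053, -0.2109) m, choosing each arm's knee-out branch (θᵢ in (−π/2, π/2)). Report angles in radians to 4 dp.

arm 1 (φ=0.0°): x'=-0.0982, y'=-0.0053
  A cos θ + B sin θ = C:  0.2382·cos θ + -0.2109·sin θ = 0.0469
  γ=atan2(-0.2109,0.2382)=-0.7247;  ψ=arccos(0.1474)=1.4229;  θ1=γ+ψ≈0.6982
arm 2 (φ=120.0°): x'=0.0445, y'=0.0877
  e−x'=0.0955;  (l²−L²−(e−x')²−y'²−z²)/2L = 0.1468
  γ=atan2(-0.2109,0.0955)=-1.1456;  ψ=arccos(0.6340)=0.8841;  θ2=γ+ψ≈-0.2616
φ3=240.0° → target in arm frame (0.0537, -0.0824)
  e−x'=0.0863;  (l²−L²−(e−x')²−y'²−z²)/2L = 0.1532
  √(A²+B²)=0.2279;  θ3 = -1.1823+0.8335 ≈ -0.3489

θ₁ = 0.6982, θ₂ = -0.2616, θ₃ = -0.3489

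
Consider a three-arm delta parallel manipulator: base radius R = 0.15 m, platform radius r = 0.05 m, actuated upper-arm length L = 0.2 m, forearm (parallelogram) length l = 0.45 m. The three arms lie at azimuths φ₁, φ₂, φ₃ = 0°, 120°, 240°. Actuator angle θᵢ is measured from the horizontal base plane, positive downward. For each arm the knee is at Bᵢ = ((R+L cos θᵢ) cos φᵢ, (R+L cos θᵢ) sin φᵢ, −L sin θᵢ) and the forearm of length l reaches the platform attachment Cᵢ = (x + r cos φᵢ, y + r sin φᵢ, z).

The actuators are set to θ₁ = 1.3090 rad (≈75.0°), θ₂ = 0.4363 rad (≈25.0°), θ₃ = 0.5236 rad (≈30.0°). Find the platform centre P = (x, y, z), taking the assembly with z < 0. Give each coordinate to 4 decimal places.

φ1=0.0°: virtual centre (0.1518, 0.0000, -0.1932), radius l
arm 2 at φ=120.0°: ρ2 = 0.2813;  centre 2 = (-0.1406, 0.2436, -0.0845)
φ3=240.0°: virtual centre (-0.1366, -0.2366, -0.1000), radius l
subtract pairs → two planes through P
linear system: -0.5848x+0.4872y = 0.0259−0.2173z; -0.5767x+-0.4732y = 0.0243−0.1864z
Cramer: x(z) = -0.0432+0.3472z;  y(z) = 0.0013-0.0293z
into |P−centre ₁|² = l²: 1.1214z² + 0.2509z + -0.1272 = 0;  Δ = 0.6334;  z = -0.4667 or 0.2430 → z<0 root = -0.4667
x = -0.2052, y = 0.0150

(-0.2052, 0.0150, -0.4667)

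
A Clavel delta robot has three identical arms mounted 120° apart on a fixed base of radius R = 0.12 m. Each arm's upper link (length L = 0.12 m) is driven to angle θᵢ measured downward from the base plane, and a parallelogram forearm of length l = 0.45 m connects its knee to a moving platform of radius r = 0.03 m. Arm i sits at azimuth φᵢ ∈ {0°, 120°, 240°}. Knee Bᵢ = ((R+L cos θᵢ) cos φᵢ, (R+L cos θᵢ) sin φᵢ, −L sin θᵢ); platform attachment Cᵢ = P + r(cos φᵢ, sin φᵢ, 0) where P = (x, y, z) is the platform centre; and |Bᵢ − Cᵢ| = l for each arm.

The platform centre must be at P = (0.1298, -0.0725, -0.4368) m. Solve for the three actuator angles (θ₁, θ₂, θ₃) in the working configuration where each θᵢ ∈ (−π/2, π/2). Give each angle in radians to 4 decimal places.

θ₁ = -0.0002, θ₂ = 0.9597, θ₃ = 0.5237

rotate P by −φ1: (0.1298, -0.0725, -0.4368)
  A cos θ + B sin θ = C:  -0.0398·cos θ + -0.4368·sin θ = -0.0397
  θ1 = atan2(B,A) + arccos(C/0.4386) = -0.0002
arm 2 (φ=120.0°): x'=-0.1277, y'=-0.0762
  e−x'=0.2177;  (l²−L²−(e−x')²−y'²−z²)/2L = -0.2328
  γ=atan2(-0.4368,0.2177)=-1.1085;  ψ=arccos(-0.4771)=2.0681;  θ2=γ+ψ≈0.9597
arm 3 (φ=240.0°): x'=-0.0021, y'=0.1487
  A=0.0921, B=-0.4368, C=(l²−L²−A²−y'²−z²)/(2L)=-0.1387
  γ=atan2(-0.4368,0.0921)=-1.3630;  ψ=arccos(-0.3106)=1.8866;  θ3=γ+ψ≈0.5237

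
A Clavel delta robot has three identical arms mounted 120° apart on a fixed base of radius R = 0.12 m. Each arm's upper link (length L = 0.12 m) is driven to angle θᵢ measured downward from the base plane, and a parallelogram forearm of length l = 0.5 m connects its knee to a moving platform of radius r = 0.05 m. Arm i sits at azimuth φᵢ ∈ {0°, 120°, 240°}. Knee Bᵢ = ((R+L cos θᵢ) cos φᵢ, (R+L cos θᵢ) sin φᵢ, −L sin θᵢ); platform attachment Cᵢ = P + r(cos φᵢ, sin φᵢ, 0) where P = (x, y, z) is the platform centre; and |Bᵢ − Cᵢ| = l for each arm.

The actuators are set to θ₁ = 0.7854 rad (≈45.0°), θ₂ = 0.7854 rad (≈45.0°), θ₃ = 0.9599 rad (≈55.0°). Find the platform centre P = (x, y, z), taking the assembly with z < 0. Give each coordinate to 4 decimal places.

φ1=0.0°: virtual centre (0.1549, 0.0000, -0.0849), radius l
centre 2 = (0.1549·cos120.0°, 0.1549·sin120.0°, -0.0849) = (-0.0774, 0.1341, -0.0849)
arm 3 at φ=240.0°: ρ3 = 0.1388;  centre 3 = (-0.0694, -0.1202, -0.0983)
|centre ₂|²−|centre ₁|² = 0.0000;  |centre ₃|²−|centre ₁|² = -0.0022
plane₁₂: -0.4646x+0.2682y+0.0000z = 0.0000
det = 0.2320;  x = 0.0026+-0.0311z,  y = 0.0045+-0.0538z
sphere 1 gives Az²+Bz+C=0 with A=1.0039, B=0.1787, C=-0.2196;  B²−4AC=0.9137;  roots -0.5651, 0.3871;  negative root z = -0.5651
x = 0.0202, y = 0.0349

(0.0202, 0.0349, -0.5651)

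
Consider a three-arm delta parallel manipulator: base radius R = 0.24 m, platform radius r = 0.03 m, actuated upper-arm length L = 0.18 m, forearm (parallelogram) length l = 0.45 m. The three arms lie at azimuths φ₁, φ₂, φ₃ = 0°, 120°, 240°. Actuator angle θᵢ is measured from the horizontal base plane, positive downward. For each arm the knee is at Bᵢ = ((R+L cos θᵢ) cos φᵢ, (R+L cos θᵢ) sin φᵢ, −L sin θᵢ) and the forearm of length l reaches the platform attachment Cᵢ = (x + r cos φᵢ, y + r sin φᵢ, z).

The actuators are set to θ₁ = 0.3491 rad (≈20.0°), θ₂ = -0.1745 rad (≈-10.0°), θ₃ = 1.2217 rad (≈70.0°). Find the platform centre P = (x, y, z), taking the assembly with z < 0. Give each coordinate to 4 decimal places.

(0.0377, 0.1553, -0.3102)

O1 = (0.3791·cos0.0°, 0.3791·sin0.0°, -0.0616) = (0.3791, 0.0000, -0.0616)
φ2=120.0°: virtual centre (-0.1936, 0.3354, 0.0313), radius l
O3 = (0.2716·cos240.0°, 0.2716·sin240.0°, -0.1691) = (-0.1358, -0.2352, -0.1691)
subtract pairs → two planes through P
linear system: -1.1456x+0.6708y = 0.0034−0.1856z; -1.0299x+-0.4704y = -0.0452−-0.2151z
det = 1.2296;  x = 0.0233+-0.0463z,  y = 0.0449+-0.3559z
sphere 1 gives Az²+Bz+C=0 with A=1.1288, B=0.1241, C=-0.0701;  B²−4AC=0.3319;  roots -0.3102, 0.2002;  negative root z = -0.3102
x = 0.0377, y = 0.1553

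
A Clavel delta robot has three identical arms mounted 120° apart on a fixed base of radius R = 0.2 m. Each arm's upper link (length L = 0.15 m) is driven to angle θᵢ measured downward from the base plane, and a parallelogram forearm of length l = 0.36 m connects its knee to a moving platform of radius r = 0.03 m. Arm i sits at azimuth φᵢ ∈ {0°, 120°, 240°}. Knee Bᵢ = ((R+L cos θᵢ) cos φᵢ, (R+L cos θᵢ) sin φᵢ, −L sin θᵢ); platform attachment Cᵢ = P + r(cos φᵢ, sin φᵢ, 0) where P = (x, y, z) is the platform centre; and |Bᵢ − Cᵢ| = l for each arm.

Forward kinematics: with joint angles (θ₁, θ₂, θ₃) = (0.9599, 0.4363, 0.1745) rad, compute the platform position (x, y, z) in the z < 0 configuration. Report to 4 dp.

centre 1 = (0.2560·cos0.0°, 0.2560·sin0.0°, -0.1229) = (0.2560, 0.0000, -0.1229)
φ2=120.0°: virtual centre (-0.1530, 0.2650, -0.0634), radius l
φ3=240.0°: virtual centre (-0.1589, -0.2752, -0.0260), radius l
|centre ₂|²−|centre ₁|² = 0.0170;  |centre ₃|²−|centre ₁|² = 0.0210
plane₁₂: -0.8180x+0.5299y+0.1190z = 0.0170
det = 0.8899;  x = -0.0230+0.1889z,  y = -0.0035+0.0671z
sphere 1 gives Az²+Bz+C=0 with A=1.0402, B=0.1399, C=-0.0366;  B²−4AC=0.1720;  roots -0.2666, 0.1321;  negative root z = -0.2666
x = -0.0733, y = -0.0213

(-0.0733, -0.0213, -0.2666)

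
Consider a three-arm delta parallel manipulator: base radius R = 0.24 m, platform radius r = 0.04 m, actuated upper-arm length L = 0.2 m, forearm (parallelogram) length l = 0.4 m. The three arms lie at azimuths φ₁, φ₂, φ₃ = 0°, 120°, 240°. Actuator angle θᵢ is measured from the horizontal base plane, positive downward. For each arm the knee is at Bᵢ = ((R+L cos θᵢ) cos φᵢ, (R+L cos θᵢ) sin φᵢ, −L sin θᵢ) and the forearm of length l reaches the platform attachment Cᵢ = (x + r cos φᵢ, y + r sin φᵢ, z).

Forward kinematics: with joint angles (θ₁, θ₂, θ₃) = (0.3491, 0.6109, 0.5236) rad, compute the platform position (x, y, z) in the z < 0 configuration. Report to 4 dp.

arm 1 at φ=0.0°: (R−r)+L cos θ1 = 0.3879;  centre 1 = (0.3879, 0.0000, -0.0684)
centre 2 = (0.3638·cos120.0°, 0.3638·sin120.0°, -0.1147) = (-0.1819, 0.3151, -0.1147)
arm 3 at φ=240.0°: (R−r)+L cos θ3 = 0.3732;  centre 3 = (-0.1866, -0.3232, -0.1000)
subtract pairs → two planes through P
linear system: -1.1397x+0.6302y = -0.0096−-0.0926z; -1.1491x+-0.6464y = -0.0059−-0.0632z
det = 1.4608;  x = 0.0068+-0.0682z,  y = -0.0030+0.0236z
sphere 1 gives Az²+Bz+C=0 with A=1.0052, B=0.1887, C=-0.0101;  B²−4AC=0.0760;  roots -0.2310, 0.0433;  negative root z = -0.2310
x = 0.0226, y = -0.0084

(0.0226, -0.0084, -0.2310)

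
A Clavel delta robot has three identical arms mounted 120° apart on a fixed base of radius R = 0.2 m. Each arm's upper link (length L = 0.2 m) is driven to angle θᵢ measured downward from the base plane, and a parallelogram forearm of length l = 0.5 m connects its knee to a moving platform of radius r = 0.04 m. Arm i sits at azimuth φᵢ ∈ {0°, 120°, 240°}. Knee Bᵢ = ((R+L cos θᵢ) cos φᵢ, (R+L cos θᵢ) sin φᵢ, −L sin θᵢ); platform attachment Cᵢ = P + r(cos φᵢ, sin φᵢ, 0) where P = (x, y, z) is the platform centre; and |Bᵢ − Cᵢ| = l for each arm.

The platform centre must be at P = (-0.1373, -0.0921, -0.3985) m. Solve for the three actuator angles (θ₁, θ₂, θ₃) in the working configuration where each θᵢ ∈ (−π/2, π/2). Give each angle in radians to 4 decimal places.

φ1=0.0° → target in arm frame (-0.1373, -0.0921)
  e−x'=0.2973;  (l²−L²−(e−x')²−y'²−z²)/2L = -0.1142
  γ=atan2(-0.3985,0.2973)=-0.9298;  ψ=arccos(-0.2297)=1.8025;  θ1=γ+ψ≈0.8727
rotate P by −φ2: (-0.0111, 0.1650, -0.3985)
  e−x'=0.1711;  (l²−L²−(e−x')²−y'²−z²)/2L = -0.0132
  γ=atan2(-0.3985,0.1711)=-1.1652;  ψ=arccos(-0.0305)=1.6013;  θ2=γ+ψ≈0.4361
φ3=240.0° → target in arm frame (0.1484, -0.0729)
  A cos θ + B sin θ = C:  0.0116·cos θ + -0.3985·sin θ = 0.1144
  θ3 = atan2(B,A) + arccos(C/0.3987) = -0.2619

θ₁ = 0.8727, θ₂ = 0.4361, θ₃ = -0.2619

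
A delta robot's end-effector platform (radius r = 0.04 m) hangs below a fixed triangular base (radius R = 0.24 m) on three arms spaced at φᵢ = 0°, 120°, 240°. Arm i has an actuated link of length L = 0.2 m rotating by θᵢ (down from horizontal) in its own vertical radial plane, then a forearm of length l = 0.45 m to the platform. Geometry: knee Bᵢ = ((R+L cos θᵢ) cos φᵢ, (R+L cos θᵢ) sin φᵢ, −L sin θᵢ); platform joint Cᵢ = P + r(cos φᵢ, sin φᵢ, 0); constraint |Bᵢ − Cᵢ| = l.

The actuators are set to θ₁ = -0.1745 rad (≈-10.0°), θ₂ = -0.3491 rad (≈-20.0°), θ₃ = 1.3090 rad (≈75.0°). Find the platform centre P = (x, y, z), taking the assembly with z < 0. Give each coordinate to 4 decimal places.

(0.0885, 0.1745, -0.2425)

φ1=0.0°: virtual centre (0.3970, 0.0000, 0.0347), radius l
arm 2 at φ=120.0°: e+L cos θ2 = 0.3879;  O2 = (-0.1940, 0.3360, 0.0684)
φ3=240.0°: virtual centre (-0.1259, -0.2180, -0.1932), radius l
eliminate P² terms by subtracting sphere 1 from 2 and 3
plane₁₂: -1.1819x+0.6719y+0.0674z = -0.0036
Cramer: x(z) = 0.0333-0.2273z;  y(z) = 0.0533-0.5001z
into |P−O₁|² = l²: 1.3018z² + 0.0426z + -0.0662 = 0;  Δ = 0.3467;  z = -0.2425 or 0.2098 → z<0 root = -0.2425
x = 0.0885, y = 0.1745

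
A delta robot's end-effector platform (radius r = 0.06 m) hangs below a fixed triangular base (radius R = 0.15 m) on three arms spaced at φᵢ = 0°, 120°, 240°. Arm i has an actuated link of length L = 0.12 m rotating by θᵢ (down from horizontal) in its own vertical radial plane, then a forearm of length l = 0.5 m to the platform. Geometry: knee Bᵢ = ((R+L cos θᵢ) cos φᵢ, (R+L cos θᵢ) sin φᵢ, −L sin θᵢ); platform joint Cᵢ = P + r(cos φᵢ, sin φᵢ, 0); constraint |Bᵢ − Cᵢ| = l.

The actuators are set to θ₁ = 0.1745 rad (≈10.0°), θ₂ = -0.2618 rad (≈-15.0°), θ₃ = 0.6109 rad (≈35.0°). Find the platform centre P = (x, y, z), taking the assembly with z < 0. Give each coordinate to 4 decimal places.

(0.0038, 0.1381, -0.4558)

arm 1 at φ=0.0°: e+L cos θ1 = 0.2082;  S1 = (0.2082, 0.0000, -0.0208)
arm 2 at φ=120.0°: e+L cos θ2 = 0.2059;  S2 = (-0.1030, 0.1783, 0.0311)
S3 = (0.1883·cos240.0°, 0.1883·sin240.0°, -0.0688) = (-0.0941, -0.1631, -0.0688)
eliminate P² terms by subtracting sphere 1 from 2 and 3
plane₁₂: -0.6223x+0.3566y+0.1038z = -0.0004
Cramer: x(z) = 0.0034-0.0009z;  y(z) = 0.0047-0.2926z
quadratic in z: (1.0856)z²+(0.0393)z+(-0.2076)=0, √Δ=0.9503 → z ∈ {-0.4558, 0.4196}; z = -0.4558 (taking z<0)
x = 0.0038, y = 0.1381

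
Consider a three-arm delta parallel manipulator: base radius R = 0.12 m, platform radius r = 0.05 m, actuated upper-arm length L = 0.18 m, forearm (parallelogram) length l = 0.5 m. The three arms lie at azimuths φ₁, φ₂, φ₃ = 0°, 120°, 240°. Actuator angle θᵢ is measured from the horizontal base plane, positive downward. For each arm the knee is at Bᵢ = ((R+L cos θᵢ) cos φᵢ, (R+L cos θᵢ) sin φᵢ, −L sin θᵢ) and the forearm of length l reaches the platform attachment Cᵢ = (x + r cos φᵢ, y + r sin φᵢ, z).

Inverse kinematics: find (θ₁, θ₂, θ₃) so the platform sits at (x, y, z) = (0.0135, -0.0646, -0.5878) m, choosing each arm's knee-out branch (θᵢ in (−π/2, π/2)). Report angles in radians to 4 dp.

θ₁ = 0.7856, θ₂ = 0.9599, θ₃ = 0.6981

arm 1 (φ=0.0°): x'=0.0135, y'=-0.0646
  e−x'=0.0565;  (l²−L²−(e−x')²−y'²−z²)/2L = -0.3758
  θ1 = atan2(B,A) + arccos(C/0.5905) = 0.7856
rotate P by −φ2: (-0.0627, 0.0206, -0.5878)
  A cos θ + B sin θ = C:  0.1327·cos θ + -0.5878·sin θ = -0.4054
  θ2 = atan2(B,A) + arccos(C/0.6026) = 0.9599
rotate P by −φ3: (0.0492, 0.0440, -0.5878)
  e−x'=0.0208;  (l²−L²−(e−x')²−y'²−z²)/2L = -0.3619
  γ=atan2(-0.5878,0.0208)=-1.5354;  ψ=arccos(-0.6153)=2.2335;  θ3=γ+ψ≈0.6981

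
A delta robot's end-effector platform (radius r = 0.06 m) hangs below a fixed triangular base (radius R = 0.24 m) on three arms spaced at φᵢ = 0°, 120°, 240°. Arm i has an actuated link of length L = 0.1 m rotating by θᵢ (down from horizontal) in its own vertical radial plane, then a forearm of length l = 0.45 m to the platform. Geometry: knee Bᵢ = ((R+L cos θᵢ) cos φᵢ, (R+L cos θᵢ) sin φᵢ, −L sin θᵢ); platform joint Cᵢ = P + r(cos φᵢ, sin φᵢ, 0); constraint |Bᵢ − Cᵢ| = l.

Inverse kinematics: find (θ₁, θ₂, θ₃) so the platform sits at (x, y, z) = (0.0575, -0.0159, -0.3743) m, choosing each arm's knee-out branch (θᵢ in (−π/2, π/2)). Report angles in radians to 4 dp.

arm 1 (φ=0.0°): x'=0.0575, y'=-0.0159
  e−x'=0.1225;  (l²−L²−(e−x')²−y'²−z²)/2L = 0.1857
  γ=atan2(-0.3743,0.1225)=-1.2545;  ψ=arccos(0.4715)=1.0798;  θ1=γ+ψ≈-0.1747
rotate P by −φ2: (-0.0425, -0.0418, -0.3743)
  A cos θ + B sin θ = C:  0.2225·cos θ + -0.3743·sin θ = 0.0057
  √(A²+B²)=0.4354;  θ2 = -1.0344+1.5578 ≈ 0.5233
arm 3 (φ=240.0°): x'=-0.0150, y'=0.0577
  A cos θ + B sin θ = C:  0.1950·cos θ + -0.3743·sin θ = 0.0552
  γ=atan2(-0.3743,0.1950)=-1.0906;  ψ=arccos(0.1309)=1.4395;  θ3=γ+ψ≈0.3490

θ₁ = -0.1747, θ₂ = 0.5233, θ₃ = 0.3490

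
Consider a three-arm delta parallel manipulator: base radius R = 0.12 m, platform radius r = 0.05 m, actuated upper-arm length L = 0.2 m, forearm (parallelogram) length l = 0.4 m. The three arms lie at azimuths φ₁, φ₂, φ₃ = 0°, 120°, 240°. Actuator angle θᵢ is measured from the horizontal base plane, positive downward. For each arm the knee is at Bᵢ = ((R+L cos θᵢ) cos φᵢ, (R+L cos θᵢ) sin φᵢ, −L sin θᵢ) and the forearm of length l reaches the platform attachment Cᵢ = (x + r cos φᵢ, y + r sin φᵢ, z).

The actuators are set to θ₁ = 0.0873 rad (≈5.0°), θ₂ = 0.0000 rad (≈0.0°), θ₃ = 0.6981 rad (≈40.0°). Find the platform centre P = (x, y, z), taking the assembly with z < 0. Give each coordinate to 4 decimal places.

(0.0495, 0.1105, -0.3328)

φ1=0.0°: virtual centre (0.2692, 0.0000, -0.0174), radius l
S2 = (0.2700·cos120.0°, 0.2700·sin120.0°, 0.0000) = (-0.1350, 0.2338, 0.0000)
S3 = (0.2232·cos240.0°, 0.2232·sin240.0°, -0.1286) = (-0.1116, -0.1933, -0.1286)
subtract pairs → two planes through P
linear system: -0.8085x+0.4677y = 0.0001−0.0349z; -0.7617x+-0.3866y = -0.0064−-0.2222z
det = 0.6688;  x = 0.0044+-0.1352z,  y = 0.0079+-0.3084z
sphere 1 gives Az²+Bz+C=0 with A=1.1134, B=0.1016, C=-0.0895;  B²−4AC=0.4090;  roots -0.3328, 0.2416;  negative root z = -0.3328
x = 0.0495, y = 0.1105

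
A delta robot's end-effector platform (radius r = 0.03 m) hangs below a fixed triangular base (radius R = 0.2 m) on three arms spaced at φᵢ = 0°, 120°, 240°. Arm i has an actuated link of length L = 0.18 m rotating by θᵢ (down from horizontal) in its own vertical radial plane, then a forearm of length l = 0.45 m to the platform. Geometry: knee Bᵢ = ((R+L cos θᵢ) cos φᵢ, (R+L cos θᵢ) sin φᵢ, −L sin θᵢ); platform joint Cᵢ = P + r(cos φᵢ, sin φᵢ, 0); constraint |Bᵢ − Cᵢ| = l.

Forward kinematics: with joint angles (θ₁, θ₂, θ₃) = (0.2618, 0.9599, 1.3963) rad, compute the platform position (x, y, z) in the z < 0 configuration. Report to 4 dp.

(0.1566, 0.0761, -0.4486)

φ1=0.0°: virtual centre (0.3439, 0.0000, -0.0466), radius l
φ2=120.0°: virtual centre (-0.1366, 0.2366, -0.1474), radius l
centre 3 = (0.2013·cos240.0°, 0.2013·sin240.0°, -0.1773) = (-0.1006, -0.1743, -0.1773)
eliminate P² terms by subtracting sphere 1 from 2 and 3
[-0.9610 0.4733 -0.2017]·P = -0.0240;  [-0.8890 -0.3486 -0.2614]·P = -0.0485
Cramer: x(z) = 0.0414-0.2567z;  y(z) = 0.0334-0.0951z
sphere 1 gives Az²+Bz+C=0 with A=1.0749, B=0.2421, C=-0.1078;  B²−4AC=0.5219;  roots -0.4486, 0.2234;  negative root z = -0.4486
x = 0.1566, y = 0.0761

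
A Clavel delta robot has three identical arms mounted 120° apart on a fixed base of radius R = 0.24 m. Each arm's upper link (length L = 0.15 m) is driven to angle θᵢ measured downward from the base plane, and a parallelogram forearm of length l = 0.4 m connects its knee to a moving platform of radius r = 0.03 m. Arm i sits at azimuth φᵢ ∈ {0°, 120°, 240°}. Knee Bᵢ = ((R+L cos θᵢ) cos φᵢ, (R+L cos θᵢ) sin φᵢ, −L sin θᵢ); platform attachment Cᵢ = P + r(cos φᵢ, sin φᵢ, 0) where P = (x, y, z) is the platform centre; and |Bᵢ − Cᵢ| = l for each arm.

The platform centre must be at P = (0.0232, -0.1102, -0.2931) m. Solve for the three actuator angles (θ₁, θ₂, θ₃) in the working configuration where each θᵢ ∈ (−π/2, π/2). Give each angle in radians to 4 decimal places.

φ1=0.0° → target in arm frame (0.0232, -0.1102)
  A=0.1868, B=-0.2931, C=(l²−L²−A²−y'²−z²)/(2L)=0.0152
  √(A²+B²)=0.3476;  θ1 = -1.0034+1.5271 ≈ 0.5237
rotate P by −φ2: (-0.1070, 0.0350, -0.2931)
  A cos θ + B sin θ = C:  0.3170·cos θ + -0.2931·sin θ = -0.1672
  √(A²+B²)=0.4318;  θ2 = -0.7462+1.9683 ≈ 1.2221
arm 3 (φ=240.0°): x'=0.0838, y'=0.0752
  A cos θ + B sin θ = C:  0.1262·cos θ + -0.2931·sin θ = 0.1001
  √(A²+B²)=0.3191;  θ3 = -1.1643+1.2518 ≈ 0.0875

θ₁ = 0.5237, θ₂ = 1.2221, θ₃ = 0.0875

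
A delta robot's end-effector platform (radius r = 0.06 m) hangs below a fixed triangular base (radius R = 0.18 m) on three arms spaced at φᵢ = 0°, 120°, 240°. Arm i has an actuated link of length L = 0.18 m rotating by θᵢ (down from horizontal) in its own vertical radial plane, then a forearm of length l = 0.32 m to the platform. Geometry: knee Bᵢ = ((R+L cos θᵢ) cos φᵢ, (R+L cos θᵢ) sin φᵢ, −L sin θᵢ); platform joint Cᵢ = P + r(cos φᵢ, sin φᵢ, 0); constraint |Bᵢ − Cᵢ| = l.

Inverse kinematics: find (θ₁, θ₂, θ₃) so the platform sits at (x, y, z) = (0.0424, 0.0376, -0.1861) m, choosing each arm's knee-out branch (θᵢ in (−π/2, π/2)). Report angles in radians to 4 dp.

θ₁ = 0.0001, θ₂ = 0.2612, θ₃ = 0.6982

arm 1 (φ=0.0°): x'=0.0424, y'=0.0376
  A=0.0776, B=-0.1861, C=(l²−L²−A²−y'²−z²)/(2L)=0.0776
  θ1 = atan2(B,A) + arccos(C/0.2016) = 0.0001
φ2=120.0° → target in arm frame (0.0114, -0.0555)
  A cos θ + B sin θ = C:  0.1086·cos θ + -0.1861·sin θ = 0.0569
  θ2 = atan2(B,A) + arccos(C/0.2155) = 0.2612
φ3=240.0° → target in arm frame (-0.0538, 0.0179)
  e−x'=0.1738;  (l²−L²−(e−x')²−y'²−z²)/2L = 0.0135
  θ3 = atan2(B,A) + arccos(C/0.2546) = 0.6982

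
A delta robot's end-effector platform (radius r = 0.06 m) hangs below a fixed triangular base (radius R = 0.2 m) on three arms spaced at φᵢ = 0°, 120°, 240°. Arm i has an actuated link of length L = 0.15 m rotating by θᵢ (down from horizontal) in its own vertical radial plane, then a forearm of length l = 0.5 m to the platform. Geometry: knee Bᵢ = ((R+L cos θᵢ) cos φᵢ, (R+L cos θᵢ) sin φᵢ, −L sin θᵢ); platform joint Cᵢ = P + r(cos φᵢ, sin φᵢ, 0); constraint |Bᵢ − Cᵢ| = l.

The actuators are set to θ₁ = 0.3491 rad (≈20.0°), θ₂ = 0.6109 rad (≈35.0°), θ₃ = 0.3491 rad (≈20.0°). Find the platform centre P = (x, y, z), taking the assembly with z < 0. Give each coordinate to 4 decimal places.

centre 1 = (0.2810·cos0.0°, 0.2810·sin0.0°, -0.0513) = (0.2810, 0.0000, -0.0513)
arm 2 at φ=120.0°: ρ2 = 0.2629;  centre 2 = (-0.1314, 0.2277, -0.0860)
centre 3 = (0.2810·cos240.0°, 0.2810·sin240.0°, -0.0513) = (-0.1405, -0.2433, -0.0513)
eliminate P² terms by subtracting sphere 1 from 2 and 3
linear system: -0.8248x+0.4553y = -0.0051−-0.0695z; -0.8429x+-0.4866y = 0.0000−0.0000z
det = 0.7851;  x = 0.0031+-0.0431z,  y = -0.0054+0.0746z
into |P−centre ₁|² = l²: 1.0074z² + 0.1257z + -0.1702 = 0;  Δ = 0.7015;  z = -0.4781 or 0.3533 → z<0 root = -0.4781
x = 0.0237, y = -0.0411

(0.0237, -0.0411, -0.4781)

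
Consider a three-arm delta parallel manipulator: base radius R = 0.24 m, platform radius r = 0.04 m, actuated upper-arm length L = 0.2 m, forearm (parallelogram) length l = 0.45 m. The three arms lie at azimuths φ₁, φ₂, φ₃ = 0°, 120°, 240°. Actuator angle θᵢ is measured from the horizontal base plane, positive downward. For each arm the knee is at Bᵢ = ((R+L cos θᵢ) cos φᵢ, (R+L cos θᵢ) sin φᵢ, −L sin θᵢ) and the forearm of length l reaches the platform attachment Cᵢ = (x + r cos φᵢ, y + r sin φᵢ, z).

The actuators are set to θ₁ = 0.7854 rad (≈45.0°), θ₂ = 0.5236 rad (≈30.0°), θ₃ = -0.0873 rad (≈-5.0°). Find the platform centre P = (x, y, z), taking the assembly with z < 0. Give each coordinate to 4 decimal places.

(-0.0729, -0.0602, -0.3064)

S1 = (0.3414·cos0.0°, 0.3414·sin0.0°, -0.1414) = (0.3414, 0.0000, -0.1414)
arm 2 at φ=120.0°: e+L cos θ2 = 0.3732;  S2 = (-0.1866, 0.3232, -0.1000)
S3 = (0.3992·cos240.0°, 0.3992·sin240.0°, 0.0174) = (-0.1996, -0.3458, 0.0174)
eliminate P² terms by subtracting sphere 1 from 2 and 3
[-1.0560 0.6464 0.0828]·P = 0.0127;  [-1.0821 -0.6915 0.3177]·P = 0.0231
det = 1.4297;  x = -0.0166+0.1837z,  y = -0.0075+0.1720z
into |P−S₁|² = l²: 1.0633z² + 0.1487z + -0.0543 = 0;  Δ = 0.2529;  z = -0.3064 or 0.1665 → z<0 root = -0.3064
x = -0.0729, y = -0.0602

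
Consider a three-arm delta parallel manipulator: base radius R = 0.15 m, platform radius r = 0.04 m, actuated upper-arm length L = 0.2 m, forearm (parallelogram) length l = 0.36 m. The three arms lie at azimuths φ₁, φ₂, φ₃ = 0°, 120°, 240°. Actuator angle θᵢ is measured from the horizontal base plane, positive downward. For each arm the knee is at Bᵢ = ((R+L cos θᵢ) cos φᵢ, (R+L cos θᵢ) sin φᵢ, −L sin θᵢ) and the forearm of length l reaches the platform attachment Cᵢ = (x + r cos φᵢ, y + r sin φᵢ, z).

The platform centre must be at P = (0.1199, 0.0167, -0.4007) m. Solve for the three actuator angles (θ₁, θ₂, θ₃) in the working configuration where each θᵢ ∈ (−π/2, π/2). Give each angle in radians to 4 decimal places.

arm 1 (φ=0.0°): x'=0.1199, y'=0.0167
  A cos θ + B sin θ = C:  -0.0099·cos θ + -0.4007·sin θ = -0.1783
  γ=atan2(-0.4007,-0.0099)=-1.5955;  ψ=arccos(-0.4449)=2.0319;  θ1=γ+ψ≈0.4364
rotate P by −φ2: (-0.0455, -0.1122, -0.4007)
  A=0.1555, B=-0.4007, C=(l²−L²−A²−y'²−z²)/(2L)=-0.2693
  γ=atan2(-0.4007,0.1555)=-1.2006;  ψ=arccos(-0.6266)=2.2479;  θ2=γ+ψ≈1.0473
φ3=240.0° → target in arm frame (-0.0744, 0.0955)
  A cos θ + B sin θ = C:  0.1844·cos θ + -0.4007·sin θ = -0.2852
  θ3 = atan2(B,A) + arccos(C/0.4411) = 1.1344

θ₁ = 0.4364, θ₂ = 1.0473, θ₃ = 1.1344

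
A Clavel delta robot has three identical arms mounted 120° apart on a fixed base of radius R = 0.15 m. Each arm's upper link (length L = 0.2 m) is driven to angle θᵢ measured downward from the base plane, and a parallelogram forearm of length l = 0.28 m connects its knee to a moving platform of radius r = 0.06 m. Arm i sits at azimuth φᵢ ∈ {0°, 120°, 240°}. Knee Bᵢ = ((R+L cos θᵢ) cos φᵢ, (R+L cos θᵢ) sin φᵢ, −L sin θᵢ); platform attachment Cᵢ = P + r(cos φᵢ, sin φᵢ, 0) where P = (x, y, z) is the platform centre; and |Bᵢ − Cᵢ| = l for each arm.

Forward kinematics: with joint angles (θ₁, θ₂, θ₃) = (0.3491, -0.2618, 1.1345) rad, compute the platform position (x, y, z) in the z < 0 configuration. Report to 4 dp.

arm 1 at φ=0.0°: (R−r)+L cos θ1 = 0.2779;  centre 1 = (0.2779, 0.0000, -0.0684)
centre 2 = (0.2832·cos120.0°, 0.2832·sin120.0°, 0.0518) = (-0.1416, 0.2452, 0.0518)
arm 3 at φ=240.0°: (R−r)+L cos θ3 = 0.1745;  centre 3 = (-0.0873, -0.1511, -0.1813)
subtract pairs → two planes through P
linear system: -0.8391x+0.4905y = 0.0009−0.2403z; -0.7304x+-0.3023y = -0.0186−-0.2257z
Cramer: x(z) = 0.0145-0.0622z;  y(z) = 0.0267-0.5964z
into |P−centre ₁|² = l²: 1.3596z² + 0.1378z + -0.0036 = 0;  Δ = 0.0385;  z = -0.1228 or 0.0215 → z<0 root = -0.1228
x = 0.0221, y = 0.0999

(0.0221, 0.0999, -0.1228)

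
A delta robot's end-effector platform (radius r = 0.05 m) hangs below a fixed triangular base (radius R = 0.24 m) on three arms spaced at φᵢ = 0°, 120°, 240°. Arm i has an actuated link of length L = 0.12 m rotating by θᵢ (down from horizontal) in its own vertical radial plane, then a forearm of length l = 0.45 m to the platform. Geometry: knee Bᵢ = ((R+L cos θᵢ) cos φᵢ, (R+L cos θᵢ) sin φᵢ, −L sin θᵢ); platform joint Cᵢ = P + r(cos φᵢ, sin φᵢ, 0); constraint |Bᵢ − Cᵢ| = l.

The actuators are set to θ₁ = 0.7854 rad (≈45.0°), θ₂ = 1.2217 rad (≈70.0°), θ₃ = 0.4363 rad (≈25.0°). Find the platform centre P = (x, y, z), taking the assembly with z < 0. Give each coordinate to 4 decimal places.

(0.0076, -0.0876, -0.4362)

centre 1 = (0.2749·cos0.0°, 0.2749·sin0.0°, -0.0849) = (0.2749, 0.0000, -0.0849)
centre 2 = (0.2310·cos120.0°, 0.2310·sin120.0°, -0.1128) = (-0.1155, 0.2001, -0.1128)
centre 3 = (0.2988·cos240.0°, 0.2988·sin240.0°, -0.0507) = (-0.1494, -0.2587, -0.0507)
subtract pairs → two planes through P
linear system: -0.7808x+0.4002y = -0.0166−-0.0558z; -0.8485x+-0.5175y = 0.0091−0.0683z
Cramer: x(z) = 0.0067-0.0021z;  y(z) = -0.0285+0.1354z
quadratic in z: (1.0183)z²+(0.1631)z+(-0.1226)=0, √Δ=0.7252 → z ∈ {-0.4362, 0.2760}; z = -0.4362 (taking z<0)
x = 0.0076, y = -0.0876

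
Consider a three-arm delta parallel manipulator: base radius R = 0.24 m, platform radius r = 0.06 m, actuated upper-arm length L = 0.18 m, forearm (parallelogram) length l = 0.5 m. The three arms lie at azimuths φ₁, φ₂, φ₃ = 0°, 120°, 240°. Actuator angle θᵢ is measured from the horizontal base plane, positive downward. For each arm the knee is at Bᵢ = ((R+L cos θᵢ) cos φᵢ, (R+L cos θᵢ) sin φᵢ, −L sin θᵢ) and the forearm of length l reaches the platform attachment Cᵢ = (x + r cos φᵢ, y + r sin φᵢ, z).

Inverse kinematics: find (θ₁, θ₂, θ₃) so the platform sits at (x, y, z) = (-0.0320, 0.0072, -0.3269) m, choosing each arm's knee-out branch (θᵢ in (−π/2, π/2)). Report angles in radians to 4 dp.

arm 1 (φ=0.0°): x'=-0.0320, y'=0.0072
  A=0.2120, B=-0.3269, C=(l²−L²−A²−y'²−z²)/(2L)=0.1826
  θ1 = atan2(B,A) + arccos(C/0.3896) = 0.0875
arm 2 (φ=120.0°): x'=0.0222, y'=0.0241
  A=0.1578, B=-0.3269, C=(l²−L²−A²−y'²−z²)/(2L)=0.2368
  γ=atan2(-0.3269,0.1578)=-1.1212;  ψ=arccos(0.6525)=0.8599;  θ2=γ+ψ≈-0.2613
φ3=240.0° → target in arm frame (0.0098, -0.0313)
  e−x'=0.1702;  (l²−L²−(e−x')²−y'²−z²)/2L = 0.2244
  γ=atan2(-0.3269,0.1702)=-1.0907;  ψ=arccos(0.6088)=0.9163;  θ3=γ+ψ≈-0.1744

θ₁ = 0.0875, θ₂ = -0.2613, θ₃ = -0.1744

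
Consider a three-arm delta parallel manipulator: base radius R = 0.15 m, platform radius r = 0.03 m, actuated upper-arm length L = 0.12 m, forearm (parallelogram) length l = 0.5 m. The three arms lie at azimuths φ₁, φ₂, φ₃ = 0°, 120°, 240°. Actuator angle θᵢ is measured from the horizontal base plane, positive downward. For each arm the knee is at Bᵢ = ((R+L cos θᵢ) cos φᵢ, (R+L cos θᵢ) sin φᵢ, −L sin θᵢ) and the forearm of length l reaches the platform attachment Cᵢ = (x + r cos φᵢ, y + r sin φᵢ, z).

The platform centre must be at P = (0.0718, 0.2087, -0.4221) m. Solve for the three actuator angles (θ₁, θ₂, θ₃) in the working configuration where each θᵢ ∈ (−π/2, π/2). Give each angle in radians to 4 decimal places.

θ₁ = 0.0002, θ₂ = -0.3494, θ₃ = 1.1345

φ1=0.0° → target in arm frame (0.0718, 0.2087)
  A=0.0482, B=-0.4221, C=(l²−L²−A²−y'²−z²)/(2L)=0.0481
  √(A²+B²)=0.4248;  θ1 = -1.4571+1.4572 ≈ 0.0002
arm 2 (φ=120.0°): x'=0.1448, y'=-0.1665
  e−x'=-0.0248;  (l²−L²−(e−x')²−y'²−z²)/2L = 0.1212
  √(A²+B²)=0.4228;  θ2 = -1.6296+1.2801 ≈ -0.3494
rotate P by −φ3: (-0.2166, -0.0422, -0.4221)
  e−x'=0.3366;  (l²−L²−(e−x')²−y'²−z²)/2L = -0.2403
  √(A²+B²)=0.5399;  θ3 = -0.8976+2.0321 ≈ 1.1345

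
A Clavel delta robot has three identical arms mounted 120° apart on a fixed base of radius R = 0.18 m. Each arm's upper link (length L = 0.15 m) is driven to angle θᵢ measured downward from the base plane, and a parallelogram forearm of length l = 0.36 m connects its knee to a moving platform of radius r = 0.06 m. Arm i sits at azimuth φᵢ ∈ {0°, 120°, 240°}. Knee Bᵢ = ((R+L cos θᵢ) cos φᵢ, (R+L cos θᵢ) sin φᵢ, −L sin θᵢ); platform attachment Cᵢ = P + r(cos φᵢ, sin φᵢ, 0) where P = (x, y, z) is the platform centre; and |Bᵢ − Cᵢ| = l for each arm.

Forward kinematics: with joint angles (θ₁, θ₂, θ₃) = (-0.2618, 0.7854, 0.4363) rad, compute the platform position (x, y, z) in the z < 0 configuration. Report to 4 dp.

(0.0977, -0.0405, -0.2774)

S1 = (0.2649·cos0.0°, 0.2649·sin0.0°, 0.0388) = (0.2649, 0.0000, 0.0388)
S2 = (0.2261·cos120.0°, 0.2261·sin120.0°, -0.1061) = (-0.1130, 0.1958, -0.1061)
φ3=240.0°: virtual centre (-0.1280, -0.2217, -0.0634), radius l
|S₂|²−|S₁|² = -0.0093;  |S₃|²−|S₁|² = -0.0021
[-0.7558 0.3916 -0.2898]·P = -0.0093;  [-0.7857 -0.4433 -0.2044]·P = -0.0021
Cramer: x(z) = 0.0077-0.3244z;  y(z) = -0.0089+0.1138z
into |P−S₁|² = l²: 1.1182z² + 0.0872z + -0.0619 = 0;  Δ = 0.2844;  z = -0.2774 or 0.1995 → z<0 root = -0.2774
x = 0.0977, y = -0.0405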